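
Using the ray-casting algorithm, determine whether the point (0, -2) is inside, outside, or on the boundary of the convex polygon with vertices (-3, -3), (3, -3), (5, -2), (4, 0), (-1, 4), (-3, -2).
The point (0, -2) lies strictly inside the polygon

Cast a horizontal ray to the right from the query point and count how many polygon edges it crosses (each edge strictly once or zero times, handled with the usual half-open convention). 
Parity of crossings → odd ⇒ inside.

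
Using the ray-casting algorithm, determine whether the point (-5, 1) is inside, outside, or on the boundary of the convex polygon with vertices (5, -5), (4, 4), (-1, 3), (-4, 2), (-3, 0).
The point (-5, 1) lies strictly outside the polygon

Cast a horizontal ray to the right from the query point and count how many polygon edges it crosses (each edge strictly once or zero times, handled with the usual half-open convention). 
Parity of crossings → even ⇒ outside.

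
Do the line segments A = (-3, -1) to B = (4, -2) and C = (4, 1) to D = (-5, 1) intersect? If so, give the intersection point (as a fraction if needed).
No (intersection of containing lines falls outside at least one segment)

Parametrize and solve: t = -2, s = 7/3. At least one of these is outside [0, 1], so the segments do not intersect.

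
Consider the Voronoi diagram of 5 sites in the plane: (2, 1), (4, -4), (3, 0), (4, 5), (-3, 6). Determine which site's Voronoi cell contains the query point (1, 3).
Nearest site = (2, 1)

The Voronoi cell of site s contains exactly those query points closer to s than to any other site. Compute squared distances from q = (1, 3) to each site:
  (2 − 1)² + (1 − 3)² = 5
  (3 − 1)² + (0 − 3)² = 13
  (4 − 1)² + (5 − 3)² = 13
  (-3 − 1)² + (6 − 3)² = 25
  (4 − 1)² + (-4 − 3)² = 58
Minimum is attained by (2, 1), so q lies in its Voronoi cell.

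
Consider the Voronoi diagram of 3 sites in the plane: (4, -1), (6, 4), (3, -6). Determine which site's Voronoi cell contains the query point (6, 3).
Nearest site = (6, 4)

The Voronoi cell of site s contains exactly those query points closer to s than to any other site. Compute squared distances from q = (6, 3) to each site:
  (6 − 6)² + (4 − 3)² = 1
  (4 − 6)² + (-1 − 3)² = 20
  (3 − 6)² + (-6 − 3)² = 90
Minimum is attained by (6, 4), so q lies in its Voronoi cell.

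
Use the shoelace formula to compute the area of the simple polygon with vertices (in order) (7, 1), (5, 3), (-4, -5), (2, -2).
Area = 37/2

Shoelace formula: Area = (1/2) |Σ_i (x_i · y_{i+1} − x_{i+1} · y_i)| (indices mod n). Compute each cross term:
  (7)(3) − (5)(1) = 16
  (5)(-5) − (-4)(3) = -13
  (-4)(-2) − (2)(-5) = 18
  (2)(1) − (7)(-2) = 16
Sum = 37, so (signed) Area = 37/2 = 37/2, |Area| = 37/2.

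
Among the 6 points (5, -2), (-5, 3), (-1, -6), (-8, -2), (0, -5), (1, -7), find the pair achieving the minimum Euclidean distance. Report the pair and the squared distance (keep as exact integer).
Pair = ((-1, -6), (0, -5)); squared distance = 2

Compute all C(6, 2) = 15 pairwise squared distances (x_i − x_j)² + (y_i − y_j)². The minimum is 2, attained by the pair ((-1, -6), (0, -5)).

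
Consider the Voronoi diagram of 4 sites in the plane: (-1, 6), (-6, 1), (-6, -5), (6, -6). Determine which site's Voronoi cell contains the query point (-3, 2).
Nearest site = (-6, 1)

The Voronoi cell of site s contains exactly those query points closer to s than to any other site. Compute squared distances from q = (-3, 2) to each site:
  (-6 − -3)² + (1 − 2)² = 10
  (-1 − -3)² + (6 − 2)² = 20
  (-6 − -3)² + (-5 − 2)² = 58
  (6 − -3)² + (-6 − 2)² = 145
Minimum is attained by (-6, 1), so q lies in its Voronoi cell.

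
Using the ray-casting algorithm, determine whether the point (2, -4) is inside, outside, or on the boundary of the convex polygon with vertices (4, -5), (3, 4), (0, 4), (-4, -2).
The point (2, -4) lies strictly inside the polygon

Cast a horizontal ray to the right from the query point and count how many polygon edges it crosses (each edge strictly once or zero times, handled with the usual half-open convention). 
Parity of crossings → odd ⇒ inside.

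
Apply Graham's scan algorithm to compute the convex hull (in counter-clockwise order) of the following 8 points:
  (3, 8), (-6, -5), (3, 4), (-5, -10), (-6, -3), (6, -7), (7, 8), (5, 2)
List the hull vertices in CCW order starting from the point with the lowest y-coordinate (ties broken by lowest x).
Hull (CCW) = [(-5, -10), (6, -7), (7, 8), (3, 8), (-6, -3), (-6, -5)]

Graham scan procedure:
  1. Find the pivot p₀ = point with lowest y (tie → lowest x): (-5, -10).
  2. Sort the remaining points by polar angle around p₀.
  3. Walk through sorted points, maintaining a stack; pop the top while the last three entries make a non-left turn (cross product ≤ 0).
  4. Final stack is the convex hull in CCW order: (-5, -10), (6, -7), (7, 8), (3, 8), (-6, -3), (-6, -5).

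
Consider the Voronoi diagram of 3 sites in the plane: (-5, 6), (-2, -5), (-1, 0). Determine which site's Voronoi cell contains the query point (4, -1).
Nearest site = (-1, 0)

The Voronoi cell of site s contains exactly those query points closer to s than to any other site. Compute squared distances from q = (4, -1) to each site:
  (-1 − 4)² + (0 − -1)² = 26
  (-2 − 4)² + (-5 − -1)² = 52
  (-5 − 4)² + (6 − -1)² = 130
Minimum is attained by (-1, 0), so q lies in its Voronoi cell.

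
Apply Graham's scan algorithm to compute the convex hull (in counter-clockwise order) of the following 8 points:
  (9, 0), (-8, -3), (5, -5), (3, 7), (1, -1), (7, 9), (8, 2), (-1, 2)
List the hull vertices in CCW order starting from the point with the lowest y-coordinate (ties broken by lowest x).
Hull (CCW) = [(5, -5), (9, 0), (7, 9), (3, 7), (-8, -3)]

Graham scan procedure:
  1. Find the pivot p₀ = point with lowest y (tie → lowest x): (5, -5).
  2. Sort the remaining points by polar angle around p₀.
  3. Walk through sorted points, maintaining a stack; pop the top while the last three entries make a non-left turn (cross product ≤ 0).
  4. Final stack is the convex hull in CCW order: (5, -5), (9, 0), (7, 9), (3, 7), (-8, -3).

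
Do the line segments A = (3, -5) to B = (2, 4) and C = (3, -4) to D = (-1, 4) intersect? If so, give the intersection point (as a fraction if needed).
Yes; intersection at (20/7, -26/7) (t = 1/7 on AB, s = 1/28 on CD)

Parametrize AB as A + t(B − A) = (3 + -1 t, -5 + 9 t) and CD as C + s(D − C) = (3 + -4 s, -4 + 8 s). Solve the linear system for (t, s). Determinant = -28 ≠ 0, so a unique intersection of the containing lines exists. Solution: t = 1/7, s = 1/28 — both in [0, 1], so the segments cross. Intersection point: (20/7, -26/7).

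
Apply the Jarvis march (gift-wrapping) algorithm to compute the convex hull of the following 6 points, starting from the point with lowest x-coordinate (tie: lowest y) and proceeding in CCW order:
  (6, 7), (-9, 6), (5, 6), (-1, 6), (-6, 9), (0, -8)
Hull (CCW) = [(-9, 6), (0, -8), (6, 7), (-6, 9)]

Jarvis march: at each step, from the current hull vertex p, select the next vertex q as the point such that every other point lies strictly to the left of (or on) the directed line p → q. (Equivalently: for every other point r, the cross product (q − p) × (r − p) ≥ 0.)
Starting point (lowest x, tie lowest y): (-9, 6). Wrap until returning to start. Resulting hull: (-9, 6), (0, -8), (6, 7), (-6, 9).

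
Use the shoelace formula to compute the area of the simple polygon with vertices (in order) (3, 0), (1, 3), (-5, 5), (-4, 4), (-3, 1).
Area = 17

Shoelace formula: Area = (1/2) |Σ_i (x_i · y_{i+1} − x_{i+1} · y_i)| (indices mod n). Compute each cross term:
  (3)(3) − (1)(0) = 9
  (1)(5) − (-5)(3) = 20
  (-5)(4) − (-4)(5) = 0
  (-4)(1) − (-3)(4) = 8
  (-3)(0) − (3)(1) = -3
Sum = 34, so (signed) Area = 34/2 = 17, |Area| = 17.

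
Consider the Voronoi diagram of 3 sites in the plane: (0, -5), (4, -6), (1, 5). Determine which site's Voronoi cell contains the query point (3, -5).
Nearest site = (4, -6)

The Voronoi cell of site s contains exactly those query points closer to s than to any other site. Compute squared distances from q = (3, -5) to each site:
  (4 − 3)² + (-6 − -5)² = 2
  (0 − 3)² + (-5 − -5)² = 9
  (1 − 3)² + (5 − -5)² = 104
Minimum is attained by (4, -6), so q lies in its Voronoi cell.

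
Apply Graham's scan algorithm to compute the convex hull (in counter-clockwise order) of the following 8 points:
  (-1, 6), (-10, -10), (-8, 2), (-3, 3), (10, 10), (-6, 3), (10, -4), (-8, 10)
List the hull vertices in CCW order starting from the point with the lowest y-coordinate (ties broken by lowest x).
Hull (CCW) = [(-10, -10), (10, -4), (10, 10), (-8, 10)]

Graham scan procedure:
  1. Find the pivot p₀ = point with lowest y (tie → lowest x): (-10, -10).
  2. Sort the remaining points by polar angle around p₀.
  3. Walk through sorted points, maintaining a stack; pop the top while the last three entries make a non-left turn (cross product ≤ 0).
  4. Final stack is the convex hull in CCW order: (-10, -10), (10, -4), (10, 10), (-8, 10).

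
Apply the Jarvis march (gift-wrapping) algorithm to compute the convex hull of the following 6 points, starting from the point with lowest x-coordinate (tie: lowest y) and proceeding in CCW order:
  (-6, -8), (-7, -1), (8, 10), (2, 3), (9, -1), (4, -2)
Hull (CCW) = [(-7, -1), (-6, -8), (9, -1), (8, 10)]

Jarvis march: at each step, from the current hull vertex p, select the next vertex q as the point such that every other point lies strictly to the left of (or on) the directed line p → q. (Equivalently: for every other point r, the cross product (q − p) × (r − p) ≥ 0.)
Starting point (lowest x, tie lowest y): (-7, -1). Wrap until returning to start. Resulting hull: (-7, -1), (-6, -8), (9, -1), (8, 10).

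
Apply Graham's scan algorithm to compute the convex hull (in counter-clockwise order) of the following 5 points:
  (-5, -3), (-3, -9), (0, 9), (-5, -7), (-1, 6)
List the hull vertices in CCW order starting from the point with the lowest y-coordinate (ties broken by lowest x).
Hull (CCW) = [(-3, -9), (0, 9), (-5, -3), (-5, -7)]

Graham scan procedure:
  1. Find the pivot p₀ = point with lowest y (tie → lowest x): (-3, -9).
  2. Sort the remaining points by polar angle around p₀.
  3. Walk through sorted points, maintaining a stack; pop the top while the last three entries make a non-left turn (cross product ≤ 0).
  4. Final stack is the convex hull in CCW order: (-3, -9), (0, 9), (-5, -3), (-5, -7).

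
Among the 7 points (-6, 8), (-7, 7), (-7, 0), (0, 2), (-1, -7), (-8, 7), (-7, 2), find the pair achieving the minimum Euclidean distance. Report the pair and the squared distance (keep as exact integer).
Pair = ((-7, 7), (-8, 7)); squared distance = 1

Compute all C(7, 2) = 21 pairwise squared distances (x_i − x_j)² + (y_i − y_j)². The minimum is 1, attained by the pair ((-7, 7), (-8, 7)).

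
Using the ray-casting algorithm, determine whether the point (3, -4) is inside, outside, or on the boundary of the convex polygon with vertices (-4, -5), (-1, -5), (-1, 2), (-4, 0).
The point (3, -4) lies strictly outside the polygon

Cast a horizontal ray to the right from the query point and count how many polygon edges it crosses (each edge strictly once or zero times, handled with the usual half-open convention). 
Parity of crossings → even ⇒ outside.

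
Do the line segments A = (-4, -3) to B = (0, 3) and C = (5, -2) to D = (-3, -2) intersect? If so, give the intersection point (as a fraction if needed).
No (intersection of containing lines falls outside at least one segment)

Parametrize and solve: t = 1/6, s = 25/24. At least one of these is outside [0, 1], so the segments do not intersect.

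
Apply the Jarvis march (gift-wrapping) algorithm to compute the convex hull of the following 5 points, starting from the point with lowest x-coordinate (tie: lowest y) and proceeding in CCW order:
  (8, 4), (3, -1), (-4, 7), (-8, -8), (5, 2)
Hull (CCW) = [(-8, -8), (3, -1), (8, 4), (-4, 7)]

Jarvis march: at each step, from the current hull vertex p, select the next vertex q as the point such that every other point lies strictly to the left of (or on) the directed line p → q. (Equivalently: for every other point r, the cross product (q − p) × (r − p) ≥ 0.)
Starting point (lowest x, tie lowest y): (-8, -8). Wrap until returning to start. Resulting hull: (-8, -8), (3, -1), (8, 4), (-4, 7).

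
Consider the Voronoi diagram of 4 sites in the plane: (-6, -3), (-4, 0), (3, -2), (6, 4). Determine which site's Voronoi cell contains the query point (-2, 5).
Nearest site = (-4, 0)

The Voronoi cell of site s contains exactly those query points closer to s than to any other site. Compute squared distances from q = (-2, 5) to each site:
  (-4 − -2)² + (0 − 5)² = 29
  (6 − -2)² + (4 − 5)² = 65
  (3 − -2)² + (-2 − 5)² = 74
  (-6 − -2)² + (-3 − 5)² = 80
Minimum is attained by (-4, 0), so q lies in its Voronoi cell.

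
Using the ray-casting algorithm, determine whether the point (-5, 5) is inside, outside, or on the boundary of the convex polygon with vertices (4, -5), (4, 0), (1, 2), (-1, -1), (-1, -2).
The point (-5, 5) lies strictly outside the polygon

Cast a horizontal ray to the right from the query point and count how many polygon edges it crosses (each edge strictly once or zero times, handled with the usual half-open convention). 
Parity of crossings → even ⇒ outside.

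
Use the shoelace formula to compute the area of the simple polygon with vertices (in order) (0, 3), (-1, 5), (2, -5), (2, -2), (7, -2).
Area = 35/2

Shoelace formula: Area = (1/2) |Σ_i (x_i · y_{i+1} − x_{i+1} · y_i)| (indices mod n). Compute each cross term:
  (0)(5) − (-1)(3) = 3
  (-1)(-5) − (2)(5) = -5
  (2)(-2) − (2)(-5) = 6
  (2)(-2) − (7)(-2) = 10
  (7)(3) − (0)(-2) = 21
Sum = 35, so (signed) Area = 35/2 = 35/2, |Area| = 35/2.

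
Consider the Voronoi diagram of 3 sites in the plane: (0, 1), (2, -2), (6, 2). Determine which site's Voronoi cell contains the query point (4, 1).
Nearest site = (6, 2)

The Voronoi cell of site s contains exactly those query points closer to s than to any other site. Compute squared distances from q = (4, 1) to each site:
  (6 − 4)² + (2 − 1)² = 5
  (2 − 4)² + (-2 − 1)² = 13
  (0 − 4)² + (1 − 1)² = 16
Minimum is attained by (6, 2), so q lies in its Voronoi cell.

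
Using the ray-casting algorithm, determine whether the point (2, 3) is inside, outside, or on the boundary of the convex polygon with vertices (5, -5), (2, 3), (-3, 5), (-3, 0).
The point (2, 3) lies on the polygon boundary

Boundary check: the query satisfies the collinearity and bounding-box conditions for some polygon edge, so it lies exactly on the boundary.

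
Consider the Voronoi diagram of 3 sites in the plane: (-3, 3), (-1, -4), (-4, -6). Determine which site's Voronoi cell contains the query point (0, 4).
Nearest site = (-3, 3)

The Voronoi cell of site s contains exactly those query points closer to s than to any other site. Compute squared distances from q = (0, 4) to each site:
  (-3 − 0)² + (3 − 4)² = 10
  (-1 − 0)² + (-4 − 4)² = 65
  (-4 − 0)² + (-6 − 4)² = 116
Minimum is attained by (-3, 3), so q lies in its Voronoi cell.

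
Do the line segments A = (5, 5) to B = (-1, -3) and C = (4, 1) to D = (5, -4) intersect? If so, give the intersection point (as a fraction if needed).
No (intersection of containing lines falls outside at least one segment)

Parametrize and solve: t = 9/38, s = -8/19. At least one of these is outside [0, 1], so the segments do not intersect.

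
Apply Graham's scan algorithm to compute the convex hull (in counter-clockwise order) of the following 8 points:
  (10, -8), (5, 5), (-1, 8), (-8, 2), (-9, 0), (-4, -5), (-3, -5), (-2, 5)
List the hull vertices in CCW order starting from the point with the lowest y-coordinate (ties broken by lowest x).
Hull (CCW) = [(10, -8), (5, 5), (-1, 8), (-8, 2), (-9, 0), (-4, -5)]

Graham scan procedure:
  1. Find the pivot p₀ = point with lowest y (tie → lowest x): (10, -8).
  2. Sort the remaining points by polar angle around p₀.
  3. Walk through sorted points, maintaining a stack; pop the top while the last three entries make a non-left turn (cross product ≤ 0).
  4. Final stack is the convex hull in CCW order: (10, -8), (5, 5), (-1, 8), (-8, 2), (-9, 0), (-4, -5).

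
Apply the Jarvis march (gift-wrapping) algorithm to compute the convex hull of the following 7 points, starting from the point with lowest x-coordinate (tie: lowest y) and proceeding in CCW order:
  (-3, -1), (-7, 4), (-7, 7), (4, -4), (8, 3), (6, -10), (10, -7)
Hull (CCW) = [(-7, 4), (-3, -1), (6, -10), (10, -7), (8, 3), (-7, 7)]

Jarvis march: at each step, from the current hull vertex p, select the next vertex q as the point such that every other point lies strictly to the left of (or on) the directed line p → q. (Equivalently: for every other point r, the cross product (q − p) × (r − p) ≥ 0.)
Starting point (lowest x, tie lowest y): (-7, 4). Wrap until returning to start. Resulting hull: (-7, 4), (-3, -1), (6, -10), (10, -7), (8, 3), (-7, 7).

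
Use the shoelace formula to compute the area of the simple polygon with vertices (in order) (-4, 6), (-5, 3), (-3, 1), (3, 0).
Area = 37/2

Shoelace formula: Area = (1/2) |Σ_i (x_i · y_{i+1} − x_{i+1} · y_i)| (indices mod n). Compute each cross term:
  (-4)(3) − (-5)(6) = 18
  (-5)(1) − (-3)(3) = 4
  (-3)(0) − (3)(1) = -3
  (3)(6) − (-4)(0) = 18
Sum = 37, so (signed) Area = 37/2 = 37/2, |Area| = 37/2.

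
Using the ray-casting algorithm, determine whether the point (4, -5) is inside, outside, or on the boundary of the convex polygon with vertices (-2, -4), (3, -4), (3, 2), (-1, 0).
The point (4, -5) lies strictly outside the polygon

Cast a horizontal ray to the right from the query point and count how many polygon edges it crosses (each edge strictly once or zero times, handled with the usual half-open convention). 
Parity of crossings → even ⇒ outside.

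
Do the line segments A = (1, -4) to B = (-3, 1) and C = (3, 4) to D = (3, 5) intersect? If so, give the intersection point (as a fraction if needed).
No (intersection of containing lines falls outside at least one segment)

Parametrize and solve: t = -1/2, s = -21/2. At least one of these is outside [0, 1], so the segments do not intersect.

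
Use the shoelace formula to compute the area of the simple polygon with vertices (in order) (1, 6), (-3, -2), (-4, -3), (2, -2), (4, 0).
Area = 63/2

Shoelace formula: Area = (1/2) |Σ_i (x_i · y_{i+1} − x_{i+1} · y_i)| (indices mod n). Compute each cross term:
  (1)(-2) − (-3)(6) = 16
  (-3)(-3) − (-4)(-2) = 1
  (-4)(-2) − (2)(-3) = 14
  (2)(0) − (4)(-2) = 8
  (4)(6) − (1)(0) = 24
Sum = 63, so (signed) Area = 63/2 = 63/2, |Area| = 63/2.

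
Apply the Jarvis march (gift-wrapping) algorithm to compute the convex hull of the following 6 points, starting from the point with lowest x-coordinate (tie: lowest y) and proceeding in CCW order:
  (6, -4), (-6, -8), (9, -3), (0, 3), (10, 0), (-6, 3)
Hull (CCW) = [(-6, -8), (9, -3), (10, 0), (0, 3), (-6, 3)]

Jarvis march: at each step, from the current hull vertex p, select the next vertex q as the point such that every other point lies strictly to the left of (or on) the directed line p → q. (Equivalently: for every other point r, the cross product (q − p) × (r − p) ≥ 0.)
Starting point (lowest x, tie lowest y): (-6, -8). Wrap until returning to start. Resulting hull: (-6, -8), (9, -3), (10, 0), (0, 3), (-6, 3).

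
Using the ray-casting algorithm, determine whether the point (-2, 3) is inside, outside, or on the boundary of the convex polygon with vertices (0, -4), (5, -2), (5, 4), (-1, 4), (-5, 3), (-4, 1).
The point (-2, 3) lies strictly inside the polygon

Cast a horizontal ray to the right from the query point and count how many polygon edges it crosses (each edge strictly once or zero times, handled with the usual half-open convention). 
Parity of crossings → odd ⇒ inside.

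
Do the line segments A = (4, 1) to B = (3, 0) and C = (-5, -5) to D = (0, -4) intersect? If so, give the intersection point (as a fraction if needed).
No (intersection of containing lines falls outside at least one segment)

Parametrize and solve: t = 21/4, s = 3/4. At least one of these is outside [0, 1], so the segments do not intersect.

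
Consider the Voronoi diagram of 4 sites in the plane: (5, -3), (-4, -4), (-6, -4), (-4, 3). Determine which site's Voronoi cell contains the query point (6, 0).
Nearest site = (5, -3)

The Voronoi cell of site s contains exactly those query points closer to s than to any other site. Compute squared distances from q = (6, 0) to each site:
  (5 − 6)² + (-3 − 0)² = 10
  (-4 − 6)² + (3 − 0)² = 109
  (-4 − 6)² + (-4 − 0)² = 116
  (-6 − 6)² + (-4 − 0)² = 160
Minimum is attained by (5, -3), so q lies in its Voronoi cell.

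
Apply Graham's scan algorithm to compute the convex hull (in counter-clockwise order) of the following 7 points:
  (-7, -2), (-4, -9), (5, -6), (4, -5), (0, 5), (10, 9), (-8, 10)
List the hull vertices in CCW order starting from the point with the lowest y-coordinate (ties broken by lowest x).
Hull (CCW) = [(-4, -9), (5, -6), (10, 9), (-8, 10), (-7, -2)]

Graham scan procedure:
  1. Find the pivot p₀ = point with lowest y (tie → lowest x): (-4, -9).
  2. Sort the remaining points by polar angle around p₀.
  3. Walk through sorted points, maintaining a stack; pop the top while the last three entries make a non-left turn (cross product ≤ 0).
  4. Final stack is the convex hull in CCW order: (-4, -9), (5, -6), (10, 9), (-8, 10), (-7, -2).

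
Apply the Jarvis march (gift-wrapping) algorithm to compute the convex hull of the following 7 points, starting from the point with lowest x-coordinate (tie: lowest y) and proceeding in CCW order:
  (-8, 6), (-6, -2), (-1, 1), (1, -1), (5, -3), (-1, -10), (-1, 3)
Hull (CCW) = [(-8, 6), (-6, -2), (-1, -10), (5, -3), (-1, 3)]

Jarvis march: at each step, from the current hull vertex p, select the next vertex q as the point such that every other point lies strictly to the left of (or on) the directed line p → q. (Equivalently: for every other point r, the cross product (q − p) × (r − p) ≥ 0.)
Starting point (lowest x, tie lowest y): (-8, 6). Wrap until returning to start. Resulting hull: (-8, 6), (-6, -2), (-1, -10), (5, -3), (-1, 3).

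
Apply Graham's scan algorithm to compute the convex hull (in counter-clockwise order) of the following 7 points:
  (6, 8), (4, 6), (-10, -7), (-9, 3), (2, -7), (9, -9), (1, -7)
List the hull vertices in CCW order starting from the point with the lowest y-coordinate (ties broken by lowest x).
Hull (CCW) = [(9, -9), (6, 8), (-9, 3), (-10, -7)]

Graham scan procedure:
  1. Find the pivot p₀ = point with lowest y (tie → lowest x): (9, -9).
  2. Sort the remaining points by polar angle around p₀.
  3. Walk through sorted points, maintaining a stack; pop the top while the last three entries make a non-left turn (cross product ≤ 0).
  4. Final stack is the convex hull in CCW order: (9, -9), (6, 8), (-9, 3), (-10, -7).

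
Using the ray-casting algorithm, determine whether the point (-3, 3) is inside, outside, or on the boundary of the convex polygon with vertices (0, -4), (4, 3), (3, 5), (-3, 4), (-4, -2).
The point (-3, 3) lies strictly inside the polygon

Cast a horizontal ray to the right from the query point and count how many polygon edges it crosses (each edge strictly once or zero times, handled with the usual half-open convention). 
Parity of crossings → odd ⇒ inside.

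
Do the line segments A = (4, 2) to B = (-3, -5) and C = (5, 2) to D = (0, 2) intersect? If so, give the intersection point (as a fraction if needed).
Yes; intersection at (4, 2) (t = 0 on AB, s = 1/5 on CD)

Parametrize AB as A + t(B − A) = (4 + -7 t, 2 + -7 t) and CD as C + s(D − C) = (5 + -5 s, 2 + 0 s). Solve the linear system for (t, s). Determinant = 35 ≠ 0, so a unique intersection of the containing lines exists. Solution: t = 0, s = 1/5 — both in [0, 1], so the segments cross. Intersection point: (4, 2).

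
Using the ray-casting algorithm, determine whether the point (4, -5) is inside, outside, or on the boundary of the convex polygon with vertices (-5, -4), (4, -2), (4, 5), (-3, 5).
The point (4, -5) lies strictly outside the polygon

Cast a horizontal ray to the right from the query point and count how many polygon edges it crosses (each edge strictly once or zero times, handled with the usual half-open convention). 
Parity of crossings → even ⇒ outside.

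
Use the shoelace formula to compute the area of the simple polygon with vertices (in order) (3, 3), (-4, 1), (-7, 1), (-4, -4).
Area = 25

Shoelace formula: Area = (1/2) |Σ_i (x_i · y_{i+1} − x_{i+1} · y_i)| (indices mod n). Compute each cross term:
  (3)(1) − (-4)(3) = 15
  (-4)(1) − (-7)(1) = 3
  (-7)(-4) − (-4)(1) = 32
  (-4)(3) − (3)(-4) = 0
Sum = 50, so (signed) Area = 50/2 = 25, |Area| = 25.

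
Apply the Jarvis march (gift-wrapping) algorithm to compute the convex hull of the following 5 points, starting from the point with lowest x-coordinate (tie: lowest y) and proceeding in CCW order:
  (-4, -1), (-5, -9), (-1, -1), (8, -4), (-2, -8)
Hull (CCW) = [(-5, -9), (-2, -8), (8, -4), (-1, -1), (-4, -1)]

Jarvis march: at each step, from the current hull vertex p, select the next vertex q as the point such that every other point lies strictly to the left of (or on) the directed line p → q. (Equivalently: for every other point r, the cross product (q − p) × (r − p) ≥ 0.)
Starting point (lowest x, tie lowest y): (-5, -9). Wrap until returning to start. Resulting hull: (-5, -9), (-2, -8), (8, -4), (-1, -1), (-4, -1).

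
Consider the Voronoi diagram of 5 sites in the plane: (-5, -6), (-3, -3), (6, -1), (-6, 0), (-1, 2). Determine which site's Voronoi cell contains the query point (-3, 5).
Nearest site = (-1, 2)

The Voronoi cell of site s contains exactly those query points closer to s than to any other site. Compute squared distances from q = (-3, 5) to each site:
  (-1 − -3)² + (2 − 5)² = 13
  (-6 − -3)² + (0 − 5)² = 34
  (-3 − -3)² + (-3 − 5)² = 64
  (6 − -3)² + (-1 − 5)² = 117
  (-5 − -3)² + (-6 − 5)² = 125
Minimum is attained by (-1, 2), so q lies in its Voronoi cell.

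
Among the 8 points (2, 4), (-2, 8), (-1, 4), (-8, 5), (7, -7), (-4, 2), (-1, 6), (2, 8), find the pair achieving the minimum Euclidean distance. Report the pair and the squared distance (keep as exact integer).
Pair = ((-1, 4), (-1, 6)); squared distance = 4

Compute all C(8, 2) = 28 pairwise squared distances (x_i − x_j)² + (y_i − y_j)². The minimum is 4, attained by the pair ((-1, 4), (-1, 6)).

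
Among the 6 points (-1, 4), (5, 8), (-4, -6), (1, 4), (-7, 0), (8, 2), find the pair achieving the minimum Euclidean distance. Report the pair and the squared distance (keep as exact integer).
Pair = ((-1, 4), (1, 4)); squared distance = 4

Compute all C(6, 2) = 15 pairwise squared distances (x_i − x_j)² + (y_i − y_j)². The minimum is 4, attained by the pair ((-1, 4), (1, 4)).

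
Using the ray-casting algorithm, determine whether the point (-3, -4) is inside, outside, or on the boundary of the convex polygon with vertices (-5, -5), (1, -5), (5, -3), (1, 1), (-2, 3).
The point (-3, -4) lies strictly inside the polygon

Cast a horizontal ray to the right from the query point and count how many polygon edges it crosses (each edge strictly once or zero times, handled with the usual half-open convention). 
Parity of crossings → odd ⇒ inside.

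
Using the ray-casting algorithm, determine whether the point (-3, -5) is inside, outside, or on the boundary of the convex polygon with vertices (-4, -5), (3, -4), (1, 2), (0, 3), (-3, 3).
The point (-3, -5) lies strictly outside the polygon

Cast a horizontal ray to the right from the query point and count how many polygon edges it crosses (each edge strictly once or zero times, handled with the usual half-open convention). 
Parity of crossings → even ⇒ outside.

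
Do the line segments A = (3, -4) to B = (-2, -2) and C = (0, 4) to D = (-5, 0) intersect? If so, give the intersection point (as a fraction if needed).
No (intersection of containing lines falls outside at least one segment)

Parametrize and solve: t = 26/15, s = 17/15. At least one of these is outside [0, 1], so the segments do not intersect.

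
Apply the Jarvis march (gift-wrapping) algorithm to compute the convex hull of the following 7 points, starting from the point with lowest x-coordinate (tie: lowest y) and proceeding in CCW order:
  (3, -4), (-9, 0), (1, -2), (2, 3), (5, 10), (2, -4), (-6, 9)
Hull (CCW) = [(-9, 0), (2, -4), (3, -4), (5, 10), (-6, 9)]

Jarvis march: at each step, from the current hull vertex p, select the next vertex q as the point such that every other point lies strictly to the left of (or on) the directed line p → q. (Equivalently: for every other point r, the cross product (q − p) × (r − p) ≥ 0.)
Starting point (lowest x, tie lowest y): (-9, 0). Wrap until returning to start. Resulting hull: (-9, 0), (2, -4), (3, -4), (5, 10), (-6, 9).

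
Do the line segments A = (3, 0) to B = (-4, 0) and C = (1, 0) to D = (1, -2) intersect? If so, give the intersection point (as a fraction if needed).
Yes; intersection at (1, 0) (t = 2/7 on AB, s = 0 on CD)

Parametrize AB as A + t(B − A) = (3 + -7 t, 0 + 0 t) and CD as C + s(D − C) = (1 + 0 s, 0 + -2 s). Solve the linear system for (t, s). Determinant = -14 ≠ 0, so a unique intersection of the containing lines exists. Solution: t = 2/7, s = 0 — both in [0, 1], so the segments cross. Intersection point: (1, 0).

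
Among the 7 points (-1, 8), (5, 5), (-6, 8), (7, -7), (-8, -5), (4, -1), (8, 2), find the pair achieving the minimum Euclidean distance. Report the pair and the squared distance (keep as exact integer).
Pair = ((5, 5), (8, 2)); squared distance = 18

Compute all C(7, 2) = 21 pairwise squared distances (x_i − x_j)² + (y_i − y_j)². The minimum is 18, attained by the pair ((5, 5), (8, 2)).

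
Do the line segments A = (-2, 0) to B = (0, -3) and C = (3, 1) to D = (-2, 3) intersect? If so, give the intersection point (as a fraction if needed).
No (intersection of containing lines falls outside at least one segment)

Parametrize and solve: t = -15/11, s = 17/11. At least one of these is outside [0, 1], so the segments do not intersect.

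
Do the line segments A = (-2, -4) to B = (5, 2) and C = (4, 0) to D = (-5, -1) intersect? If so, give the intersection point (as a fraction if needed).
Yes; intersection at (116/47, -8/47) (t = 30/47 on AB, s = 8/47 on CD)

Parametrize AB as A + t(B − A) = (-2 + 7 t, -4 + 6 t) and CD as C + s(D − C) = (4 + -9 s, 0 + -1 s). Solve the linear system for (t, s). Determinant = -47 ≠ 0, so a unique intersection of the containing lines exists. Solution: t = 30/47, s = 8/47 — both in [0, 1], so the segments cross. Intersection point: (116/47, -8/47).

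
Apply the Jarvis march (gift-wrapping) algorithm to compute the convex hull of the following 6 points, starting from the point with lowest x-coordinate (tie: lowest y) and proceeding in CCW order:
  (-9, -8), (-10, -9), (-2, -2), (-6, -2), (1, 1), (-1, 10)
Hull (CCW) = [(-10, -9), (-2, -2), (1, 1), (-1, 10)]

Jarvis march: at each step, from the current hull vertex p, select the next vertex q as the point such that every other point lies strictly to the left of (or on) the directed line p → q. (Equivalently: for every other point r, the cross product (q − p) × (r − p) ≥ 0.)
Starting point (lowest x, tie lowest y): (-10, -9). Wrap until returning to start. Resulting hull: (-10, -9), (-2, -2), (1, 1), (-1, 10).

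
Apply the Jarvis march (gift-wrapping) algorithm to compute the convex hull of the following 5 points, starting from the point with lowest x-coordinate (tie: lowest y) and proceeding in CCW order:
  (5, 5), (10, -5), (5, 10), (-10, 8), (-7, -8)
Hull (CCW) = [(-10, 8), (-7, -8), (10, -5), (5, 10)]

Jarvis march: at each step, from the current hull vertex p, select the next vertex q as the point such that every other point lies strictly to the left of (or on) the directed line p → q. (Equivalently: for every other point r, the cross product (q − p) × (r − p) ≥ 0.)
Starting point (lowest x, tie lowest y): (-10, 8). Wrap until returning to start. Resulting hull: (-10, 8), (-7, -8), (10, -5), (5, 10).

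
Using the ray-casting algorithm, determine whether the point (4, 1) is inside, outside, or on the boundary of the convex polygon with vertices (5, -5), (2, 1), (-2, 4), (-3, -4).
The point (4, 1) lies strictly outside the polygon

Cast a horizontal ray to the right from the query point and count how many polygon edges it crosses (each edge strictly once or zero times, handled with the usual half-open convention). 
Parity of crossings → even ⇒ outside.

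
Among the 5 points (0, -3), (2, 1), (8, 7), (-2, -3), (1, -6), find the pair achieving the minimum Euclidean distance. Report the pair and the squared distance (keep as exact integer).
Pair = ((0, -3), (-2, -3)); squared distance = 4

Compute all C(5, 2) = 10 pairwise squared distances (x_i − x_j)² + (y_i − y_j)². The minimum is 4, attained by the pair ((0, -3), (-2, -3)).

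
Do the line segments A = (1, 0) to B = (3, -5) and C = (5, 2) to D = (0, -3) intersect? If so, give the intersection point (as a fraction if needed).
Yes; intersection at (11/7, -10/7) (t = 2/7 on AB, s = 24/35 on CD)

Parametrize AB as A + t(B − A) = (1 + 2 t, 0 + -5 t) and CD as C + s(D − C) = (5 + -5 s, 2 + -5 s). Solve the linear system for (t, s). Determinant = 35 ≠ 0, so a unique intersection of the containing lines exists. Solution: t = 2/7, s = 24/35 — both in [0, 1], so the segments cross. Intersection point: (11/7, -10/7).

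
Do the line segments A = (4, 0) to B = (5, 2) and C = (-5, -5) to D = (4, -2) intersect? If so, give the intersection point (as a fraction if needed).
No (intersection of containing lines falls outside at least one segment)

Parametrize and solve: t = -6/5, s = 13/15. At least one of these is outside [0, 1], so the segments do not intersect.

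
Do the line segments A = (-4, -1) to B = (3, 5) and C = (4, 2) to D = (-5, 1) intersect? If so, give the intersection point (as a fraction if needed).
Yes; intersection at (-55/47, 67/47) (t = 19/47 on AB, s = 27/47 on CD)

Parametrize AB as A + t(B − A) = (-4 + 7 t, -1 + 6 t) and CD as C + s(D − C) = (4 + -9 s, 2 + -1 s). Solve the linear system for (t, s). Determinant = -47 ≠ 0, so a unique intersection of the containing lines exists. Solution: t = 19/47, s = 27/47 — both in [0, 1], so the segments cross. Intersection point: (-55/47, 67/47).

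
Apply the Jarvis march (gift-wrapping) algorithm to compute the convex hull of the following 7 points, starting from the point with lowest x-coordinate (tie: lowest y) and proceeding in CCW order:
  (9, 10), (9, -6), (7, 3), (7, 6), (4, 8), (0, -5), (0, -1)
Hull (CCW) = [(0, -5), (9, -6), (9, 10), (4, 8), (0, -1)]

Jarvis march: at each step, from the current hull vertex p, select the next vertex q as the point such that every other point lies strictly to the left of (or on) the directed line p → q. (Equivalently: for every other point r, the cross product (q − p) × (r − p) ≥ 0.)
Starting point (lowest x, tie lowest y): (0, -5). Wrap until returning to start. Resulting hull: (0, -5), (9, -6), (9, 10), (4, 8), (0, -1).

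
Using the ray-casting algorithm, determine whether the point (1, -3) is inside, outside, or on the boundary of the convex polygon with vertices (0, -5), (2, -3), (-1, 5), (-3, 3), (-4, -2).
The point (1, -3) lies strictly inside the polygon

Cast a horizontal ray to the right from the query point and count how many polygon edges it crosses (each edge strictly once or zero times, handled with the usual half-open convention). 
Parity of crossings → odd ⇒ inside.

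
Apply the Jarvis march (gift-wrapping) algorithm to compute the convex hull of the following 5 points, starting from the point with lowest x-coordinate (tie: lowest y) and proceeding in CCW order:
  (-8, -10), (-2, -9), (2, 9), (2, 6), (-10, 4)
Hull (CCW) = [(-10, 4), (-8, -10), (-2, -9), (2, 6), (2, 9)]

Jarvis march: at each step, from the current hull vertex p, select the next vertex q as the point such that every other point lies strictly to the left of (or on) the directed line p → q. (Equivalently: for every other point r, the cross product (q − p) × (r − p) ≥ 0.)
Starting point (lowest x, tie lowest y): (-10, 4). Wrap until returning to start. Resulting hull: (-10, 4), (-8, -10), (-2, -9), (2, 6), (2, 9).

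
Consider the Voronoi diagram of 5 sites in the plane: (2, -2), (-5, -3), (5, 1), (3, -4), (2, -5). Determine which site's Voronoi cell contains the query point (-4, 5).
Nearest site = (-5, -3)

The Voronoi cell of site s contains exactly those query points closer to s than to any other site. Compute squared distances from q = (-4, 5) to each site:
  (-5 − -4)² + (-3 − 5)² = 65
  (2 − -4)² + (-2 − 5)² = 85
  (5 − -4)² + (1 − 5)² = 97
  (3 − -4)² + (-4 − 5)² = 130
  (2 − -4)² + (-5 − 5)² = 136
Minimum is attained by (-5, -3), so q lies in its Voronoi cell.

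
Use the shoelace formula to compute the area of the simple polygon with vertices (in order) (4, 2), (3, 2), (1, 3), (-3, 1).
Area = 9/2

Shoelace formula: Area = (1/2) |Σ_i (x_i · y_{i+1} − x_{i+1} · y_i)| (indices mod n). Compute each cross term:
  (4)(2) − (3)(2) = 2
  (3)(3) − (1)(2) = 7
  (1)(1) − (-3)(3) = 10
  (-3)(2) − (4)(1) = -10
Sum = 9, so (signed) Area = 9/2 = 9/2, |Area| = 9/2.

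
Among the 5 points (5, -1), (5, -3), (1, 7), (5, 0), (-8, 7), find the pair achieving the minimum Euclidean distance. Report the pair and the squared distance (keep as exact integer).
Pair = ((5, -1), (5, 0)); squared distance = 1

Compute all C(5, 2) = 10 pairwise squared distances (x_i − x_j)² + (y_i − y_j)². The minimum is 1, attained by the pair ((5, -1), (5, 0)).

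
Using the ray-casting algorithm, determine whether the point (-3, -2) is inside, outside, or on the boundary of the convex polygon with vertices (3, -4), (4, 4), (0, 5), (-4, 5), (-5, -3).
The point (-3, -2) lies strictly inside the polygon

Cast a horizontal ray to the right from the query point and count how many polygon edges it crosses (each edge strictly once or zero times, handled with the usual half-open convention). 
Parity of crossings → odd ⇒ inside.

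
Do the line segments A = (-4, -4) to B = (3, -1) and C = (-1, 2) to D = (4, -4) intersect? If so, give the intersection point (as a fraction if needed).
Yes; intersection at (36/19, -28/19) (t = 16/19 on AB, s = 11/19 on CD)

Parametrize AB as A + t(B − A) = (-4 + 7 t, -4 + 3 t) and CD as C + s(D − C) = (-1 + 5 s, 2 + -6 s). Solve the linear system for (t, s). Determinant = 57 ≠ 0, so a unique intersection of the containing lines exists. Solution: t = 16/19, s = 11/19 — both in [0, 1], so the segments cross. Intersection point: (36/19, -28/19).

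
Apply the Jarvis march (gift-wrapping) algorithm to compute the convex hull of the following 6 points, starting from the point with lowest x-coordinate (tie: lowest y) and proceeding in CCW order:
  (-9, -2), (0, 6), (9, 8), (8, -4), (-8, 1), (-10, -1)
Hull (CCW) = [(-10, -1), (-9, -2), (8, -4), (9, 8), (0, 6), (-8, 1)]

Jarvis march: at each step, from the current hull vertex p, select the next vertex q as the point such that every other point lies strictly to the left of (or on) the directed line p → q. (Equivalently: for every other point r, the cross product (q − p) × (r − p) ≥ 0.)
Starting point (lowest x, tie lowest y): (-10, -1). Wrap until returning to start. Resulting hull: (-10, -1), (-9, -2), (8, -4), (9, 8), (0, 6), (-8, 1).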